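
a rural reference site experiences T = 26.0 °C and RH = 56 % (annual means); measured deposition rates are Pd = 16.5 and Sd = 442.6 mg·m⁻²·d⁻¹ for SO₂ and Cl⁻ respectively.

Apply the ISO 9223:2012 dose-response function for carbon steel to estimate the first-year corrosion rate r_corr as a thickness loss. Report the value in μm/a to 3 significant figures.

r_corr = 89.9 μm/a

carbon steel: temperature factor f = -0.054·(16.0) = -0.8640
  sulphur-dioxide contribution → 9.823 μm/a
  chloride contribution → 80.05 μm/a
  ⇒ r_corr(carbon steel) = 89.87 μm/a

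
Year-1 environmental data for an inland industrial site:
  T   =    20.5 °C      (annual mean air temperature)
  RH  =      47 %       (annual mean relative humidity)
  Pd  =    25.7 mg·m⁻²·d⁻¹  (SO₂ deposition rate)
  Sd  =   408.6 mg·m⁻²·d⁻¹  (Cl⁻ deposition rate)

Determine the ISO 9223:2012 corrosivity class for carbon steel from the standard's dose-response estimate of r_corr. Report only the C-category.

C4

carbon steel: temperature factor f = -0.054·(10.5) = -0.5670
  sulphur-dioxide contribution → 13.9 μm/a
  chloride contribution → 45.43 μm/a
  total first-year rate 59.33 μm/a
Category bounds: 50…80 μm/a bracket r_corr ⇒ C4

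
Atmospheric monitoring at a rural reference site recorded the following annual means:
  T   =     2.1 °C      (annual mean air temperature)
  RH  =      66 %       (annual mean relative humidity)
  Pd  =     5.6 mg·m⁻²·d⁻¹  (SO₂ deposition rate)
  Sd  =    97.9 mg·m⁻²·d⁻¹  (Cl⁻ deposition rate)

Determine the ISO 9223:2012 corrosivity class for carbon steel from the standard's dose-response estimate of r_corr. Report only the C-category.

carbon steel: temperature factor f = +0.150·(-7.9) = -1.1850
  Pd branch = 1.77·Pd^0.52·e^(0.02·RH+f) = 4.962 μm/a
  Cl⁻ term: 0.102·97.9^0.62·exp(0.033·66+0.04·2.1) = 16.8
  r_corr = 4.962 + 16.8 = 21.76 μm/a
ISO 9223 Table 2 (carbon steel): 1.3 < 21.8 ≤ 25 μm/a ⇒ C2

C2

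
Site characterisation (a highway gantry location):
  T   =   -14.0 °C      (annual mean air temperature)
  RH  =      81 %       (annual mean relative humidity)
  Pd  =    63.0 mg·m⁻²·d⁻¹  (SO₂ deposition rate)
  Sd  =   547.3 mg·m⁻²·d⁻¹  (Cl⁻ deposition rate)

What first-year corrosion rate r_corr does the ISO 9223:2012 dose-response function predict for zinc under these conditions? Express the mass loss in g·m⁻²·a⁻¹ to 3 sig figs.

r_corr = 12.2 g·m⁻²·a⁻¹

zinc: T≤10 °C ⇒ hinge +0.038·(-14.0−10) = -0.9120
  Pd branch = 0.0129·Pd^0.44·e^(0.046·RH+f) = 1.332 μm/a
  Sd branch = 0.0175·Sd^0.57·e^(0.008·RH+0.085·T) = 0.3702 μm/a
  sum: 1.332 + 0.3702 → r_corr = 1.702 μm/a
Convert to mass loss: 1.702 μm/a × 7.14 g/cm³ = 12.15 g·m⁻²·a⁻¹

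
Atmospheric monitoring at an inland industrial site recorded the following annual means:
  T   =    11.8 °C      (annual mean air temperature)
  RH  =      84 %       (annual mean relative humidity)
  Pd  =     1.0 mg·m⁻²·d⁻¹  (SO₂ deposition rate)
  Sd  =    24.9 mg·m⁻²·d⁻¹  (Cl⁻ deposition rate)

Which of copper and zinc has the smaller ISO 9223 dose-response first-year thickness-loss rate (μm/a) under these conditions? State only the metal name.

copper: T>10 °C ⇒ hinge -0.080·(11.8−10) = -0.1440
  sulphur-dioxide contribution → 0.6518 μm/a
  chloride contribution → 0.8956 μm/a
  ⇒ r_corr(copper) = 1.547 μm/a
zinc: temperature factor f = -0.071·(1.8) = -0.1278
  sulphur-dioxide contribution → 0.541 μm/a
  chloride contribution → 0.5839 μm/a
  total first-year rate 1.125 μm/a
Ordering by μm/a: copper (1.55) > zinc (1.12)

zinc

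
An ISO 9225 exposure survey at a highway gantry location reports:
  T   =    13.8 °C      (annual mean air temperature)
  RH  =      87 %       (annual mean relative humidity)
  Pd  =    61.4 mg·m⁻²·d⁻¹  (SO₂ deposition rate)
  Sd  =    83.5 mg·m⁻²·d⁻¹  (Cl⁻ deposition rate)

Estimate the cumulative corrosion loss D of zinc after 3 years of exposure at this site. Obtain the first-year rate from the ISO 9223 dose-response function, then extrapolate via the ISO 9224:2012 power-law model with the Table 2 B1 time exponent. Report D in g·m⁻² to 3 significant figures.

zinc: f(T) = -0.071·(T−10) [T>10 °C] = -0.2698
  SO₂ term: 0.0129·61.4^0.44·exp(0.046·87-0.2698) = 3.298
  Sd branch = 0.0175·Sd^0.57·e^(0.008·RH+0.085·T) = 1.413 μm/a
  sum: 3.298 + 1.413 → r_corr = 4.711 μm/a
Long-term exponent b (ISO 9224 Table 2, B1) = 0.813
  D(3) = 4.711 × 3^0.813 = 4.711 × 2.443 = 11.51 μm
  Mass loss = 11.51 μm × 7.14 g/cm³ = 82.17 g·m⁻²

D(3) = 82.2 g·m⁻²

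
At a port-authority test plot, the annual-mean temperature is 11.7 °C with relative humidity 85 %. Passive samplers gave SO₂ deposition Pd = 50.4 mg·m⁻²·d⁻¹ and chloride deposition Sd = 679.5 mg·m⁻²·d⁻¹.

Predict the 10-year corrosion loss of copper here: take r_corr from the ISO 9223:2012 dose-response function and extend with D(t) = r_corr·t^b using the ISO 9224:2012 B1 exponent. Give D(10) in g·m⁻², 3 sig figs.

D(10) = 174 g·m⁻²

copper: T>10 °C ⇒ hinge -0.080·(11.7−10) = -0.1360
  SO₂ term: 0.0053·50.4^0.26·exp(0.059·85-0.1360) = 1.931
  Sd branch = 0.01025·Sd^0.27·e^(0.036·RH+0.049·T) = 2.256 μm/a
  sum: 1.931 + 2.256 → r_corr = 4.187 μm/a
Long-term exponent b (ISO 9224 Table 2, B1) = 0.667
  D(10) = 4.187 × 10^0.667 = 4.187 × 4.645 = 19.45 μm
  Mass loss = 19.45 μm × 8.96 g/cm³ = 174.3 g·m⁻²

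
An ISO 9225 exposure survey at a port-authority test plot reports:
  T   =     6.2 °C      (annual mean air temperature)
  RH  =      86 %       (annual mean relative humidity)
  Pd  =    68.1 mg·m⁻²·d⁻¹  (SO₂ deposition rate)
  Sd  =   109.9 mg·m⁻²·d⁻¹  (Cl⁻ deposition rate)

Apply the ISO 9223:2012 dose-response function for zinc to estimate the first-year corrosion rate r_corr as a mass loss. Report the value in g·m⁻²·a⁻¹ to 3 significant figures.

zinc: T≤10 °C ⇒ hinge +0.038·(6.2−10) = -0.1444
  SO₂ term: 0.0129·68.1^0.44·exp(0.046·86-0.1444) = 3.737
  Sd branch = 0.0175·Sd^0.57·e^(0.008·RH+0.085·T) = 0.8592 μm/a
  sum: 3.737 + 0.8592 → r_corr = 4.596 μm/a
Convert to mass loss: 4.596 μm/a × 7.14 g/cm³ = 32.82 g·m⁻²·a⁻¹

r_corr = 32.8 g·m⁻²·a⁻¹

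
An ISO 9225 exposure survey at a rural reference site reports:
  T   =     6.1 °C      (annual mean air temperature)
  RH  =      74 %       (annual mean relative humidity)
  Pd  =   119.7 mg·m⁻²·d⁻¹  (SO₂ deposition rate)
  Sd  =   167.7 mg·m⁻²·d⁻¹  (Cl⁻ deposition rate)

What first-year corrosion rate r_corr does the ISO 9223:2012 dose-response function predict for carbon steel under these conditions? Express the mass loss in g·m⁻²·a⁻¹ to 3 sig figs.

r_corr = 691 g·m⁻²·a⁻¹

carbon steel: T≤10 °C ⇒ hinge +0.150·(6.1−10) = -0.5850
  SO₂ term: 1.77·119.7^0.52·exp(0.02·74-0.5850) = 52.15
  Cl⁻ term: 0.102·167.7^0.62·exp(0.033·74+0.04·6.1) = 35.84
  sum: 52.15 + 35.84 → r_corr = 87.99 μm/a
Convert to mass loss: 87.99 μm/a × 7.85 g/cm³ = 690.7 g·m⁻²·a⁻¹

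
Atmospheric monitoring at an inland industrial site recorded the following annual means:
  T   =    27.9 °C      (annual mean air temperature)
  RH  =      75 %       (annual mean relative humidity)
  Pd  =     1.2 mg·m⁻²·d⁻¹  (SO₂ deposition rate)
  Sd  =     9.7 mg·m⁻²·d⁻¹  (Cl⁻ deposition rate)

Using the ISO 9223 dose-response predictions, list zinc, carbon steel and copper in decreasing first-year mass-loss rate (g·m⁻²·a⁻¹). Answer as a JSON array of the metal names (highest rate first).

zinc: f(T) = -0.071·(T−10) [T>10 °C] = -1.2709
  sulphur-dioxide contribution → 0.1235 μm/a
  chloride contribution → 1.247 μm/a
  ⇒ r_corr(zinc) = 1.371 μm/a
  mass loss = 1.371 μm/a × 7.14 g/cm³ = 9.788 g·m⁻²·a⁻¹
carbon steel: f(T) = -0.054·(T−10) [T>10 °C] = -0.9666
  sulphur-dioxide contribution → 3.317 μm/a
  chloride contribution → 15.13 μm/a
  total first-year rate 18.45 μm/a
  mass loss = 18.45 μm/a × 7.85 g/cm³ = 144.8 g·m⁻²·a⁻¹
copper: T>10 °C ⇒ hinge -0.080·(27.9−10) = -1.4320
  sulphur-dioxide contribution → 0.1108 μm/a
  chloride contribution → 1.105 μm/a
  ⇒ r_corr(copper) = 1.216 μm/a
  mass loss = 1.216 μm/a × 8.96 g/cm³ = 10.9 g·m⁻²·a⁻¹
Ordering by g·m⁻²·a⁻¹: carbon steel (145) > copper (10.9) > zinc (9.79)

["carbon steel", "copper", "zinc"]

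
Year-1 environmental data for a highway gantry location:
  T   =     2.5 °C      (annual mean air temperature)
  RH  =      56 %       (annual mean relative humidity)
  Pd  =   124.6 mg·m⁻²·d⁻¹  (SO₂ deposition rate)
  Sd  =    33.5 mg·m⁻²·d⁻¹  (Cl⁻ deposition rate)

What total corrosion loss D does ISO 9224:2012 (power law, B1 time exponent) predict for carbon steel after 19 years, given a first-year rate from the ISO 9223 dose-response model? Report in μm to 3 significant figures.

carbon steel: T≤10 °C ⇒ hinge +0.150·(2.5−10) = -1.1250
  Pd branch = 1.77·Pd^0.52·e^(0.02·RH+f) = 21.65 μm/a
  Sd branch = 0.102·Sd^0.62·e^(0.033·RH+0.04·T) = 6.312 μm/a
  r_corr = 21.65 + 6.312 = 27.96 μm/a
Long-term exponent b (ISO 9224 Table 2, B1) = 0.523
  D(19) = 27.96 × 19^0.523 = 27.96 × 4.664 = 130.4 μm

D(19) = 130 μm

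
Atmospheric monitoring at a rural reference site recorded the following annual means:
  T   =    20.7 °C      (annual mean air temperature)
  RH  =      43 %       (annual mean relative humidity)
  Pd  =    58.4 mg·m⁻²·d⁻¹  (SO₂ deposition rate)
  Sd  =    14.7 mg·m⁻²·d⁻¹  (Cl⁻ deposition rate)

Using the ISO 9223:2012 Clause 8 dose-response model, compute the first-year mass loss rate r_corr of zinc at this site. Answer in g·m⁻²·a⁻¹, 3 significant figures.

zinc: f(T) = -0.071·(T−10) [T>10 °C] = -0.7597
  SO₂ term: 0.0129·58.4^0.44·exp(0.046·43-0.7597) = 0.2612
  Cl⁻ term: 0.0175·14.7^0.57·exp(0.008·43+0.085·20.7) = 0.6637
  r_corr = 0.2612 + 0.6637 = 0.9248 μm/a
Convert to mass loss: 0.9248 μm/a × 7.14 g/cm³ = 6.603 g·m⁻²·a⁻¹

r_corr = 6.60 g·m⁻²·a⁻¹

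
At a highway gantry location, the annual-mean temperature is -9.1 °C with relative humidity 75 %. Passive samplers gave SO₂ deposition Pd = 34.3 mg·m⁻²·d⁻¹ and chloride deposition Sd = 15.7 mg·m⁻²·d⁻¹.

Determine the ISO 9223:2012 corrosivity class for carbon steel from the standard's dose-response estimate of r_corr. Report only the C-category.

carbon steel: temperature factor f = +0.150·(-19.1) = -2.8650
  SO₂ term: 1.77·34.3^0.52·exp(0.02·75-2.8650) = 2.841
  Sd branch = 0.102·Sd^0.62·e^(0.033·RH+0.04·T) = 4.644 μm/a
  r_corr = 2.841 + 4.644 = 7.485 μm/a
7.48 μm/a falls in (1.3, 25] for carbon steel → category C2

C2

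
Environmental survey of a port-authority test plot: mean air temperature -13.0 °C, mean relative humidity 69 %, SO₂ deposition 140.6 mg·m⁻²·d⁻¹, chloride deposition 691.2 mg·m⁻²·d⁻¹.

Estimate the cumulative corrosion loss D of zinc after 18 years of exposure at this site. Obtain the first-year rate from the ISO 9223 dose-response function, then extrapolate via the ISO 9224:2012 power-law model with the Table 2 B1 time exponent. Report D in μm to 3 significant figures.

D(18) = 16.3 μm

zinc: T≤10 °C ⇒ hinge +0.038·(-13.0−10) = -0.8740
  Pd branch = 0.0129·Pd^0.44·e^(0.046·RH+f) = 1.134 μm/a
  Sd branch = 0.0175·Sd^0.57·e^(0.008·RH+0.085·T) = 0.4183 μm/a
  sum: 1.134 + 0.4183 → r_corr = 1.552 μm/a
ISO 9224: D(t) = r_corr · t^b with b = 0.813 (zinc, B1)
  D(18) = 1.552 × 18^0.813 = 1.552 × 10.48 = 16.27 μm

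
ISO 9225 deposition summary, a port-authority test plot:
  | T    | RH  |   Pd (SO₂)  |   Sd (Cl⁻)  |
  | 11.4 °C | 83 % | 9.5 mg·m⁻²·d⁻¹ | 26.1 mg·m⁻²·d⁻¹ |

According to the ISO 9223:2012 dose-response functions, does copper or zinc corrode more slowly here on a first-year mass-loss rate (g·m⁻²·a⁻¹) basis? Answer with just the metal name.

zinc

copper: T>10 °C ⇒ hinge -0.080·(11.4−10) = -0.1120
  sulphur-dioxide contribution → 1.139 μm/a
  chloride contribution → 0.858 μm/a
  total first-year rate 1.997 μm/a
  mass loss = 1.997 μm/a × 8.96 g/cm³ = 17.89 g·m⁻²·a⁻¹
zinc: f(T) = -0.071·(T−10) [T>10 °C] = -0.0994
  sulphur-dioxide contribution → 1.431 μm/a
  chloride contribution → 0.5751 μm/a
  total first-year rate 2.006 μm/a
  mass loss = 2.006 μm/a × 7.14 g/cm³ = 14.33 g·m⁻²·a⁻¹
Ordering by g·m⁻²·a⁻¹: copper (17.9) > zinc (14.3)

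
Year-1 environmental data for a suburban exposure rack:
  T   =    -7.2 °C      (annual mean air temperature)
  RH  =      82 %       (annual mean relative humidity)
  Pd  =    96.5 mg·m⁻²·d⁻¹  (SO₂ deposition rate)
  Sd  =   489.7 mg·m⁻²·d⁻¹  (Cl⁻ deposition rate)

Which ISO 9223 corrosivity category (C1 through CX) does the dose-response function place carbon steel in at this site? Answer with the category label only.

carbon steel: temperature factor f = +0.150·(-17.2) = -2.5800
  sulphur-dioxide contribution → 7.442 μm/a
  chloride contribution → 53.27 μm/a
  ⇒ r_corr(carbon steel) = 60.71 μm/a
Category bounds: 50…80 μm/a bracket r_corr ⇒ C4

C4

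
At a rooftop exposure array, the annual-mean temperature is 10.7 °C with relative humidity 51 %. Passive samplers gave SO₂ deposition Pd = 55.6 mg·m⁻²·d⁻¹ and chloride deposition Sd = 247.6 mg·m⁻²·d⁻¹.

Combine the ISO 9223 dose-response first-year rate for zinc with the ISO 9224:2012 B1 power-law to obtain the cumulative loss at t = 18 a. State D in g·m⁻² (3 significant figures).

D(18) = 169 g·m⁻²

zinc: T>10 °C ⇒ hinge -0.071·(10.7−10) = -0.0497
  sulphur-dioxide contribution → 0.7511 μm/a
  chloride contribution → 1.512 μm/a
  total first-year rate 2.263 μm/a
Long-term exponent b (ISO 9224 Table 2, B1) = 0.813
  D(18) = 2.263 × 18^0.813 = 2.263 × 10.48 = 23.73 μm
  Mass loss = 23.73 μm × 7.14 g/cm³ = 169.4 g·m⁻²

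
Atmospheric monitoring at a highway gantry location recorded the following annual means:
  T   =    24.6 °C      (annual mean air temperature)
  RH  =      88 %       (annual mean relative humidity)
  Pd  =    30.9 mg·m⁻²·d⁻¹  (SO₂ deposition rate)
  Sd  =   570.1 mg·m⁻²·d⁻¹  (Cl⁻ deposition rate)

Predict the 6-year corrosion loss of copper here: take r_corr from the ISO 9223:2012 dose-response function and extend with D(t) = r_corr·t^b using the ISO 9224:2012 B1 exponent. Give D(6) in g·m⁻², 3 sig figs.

copper: T>10 °C ⇒ hinge -0.080·(24.6−10) = -1.1680
  SO₂ term: 0.0053·30.9^0.26·exp(0.059·88-1.1680) = 0.7232
  Sd branch = 0.01025·Sd^0.27·e^(0.036·RH+0.049·T) = 4.51 μm/a
  r_corr = 0.7232 + 4.51 = 5.233 μm/a
Power-law: D(6) = r_corr · 6^0.667
  D(6) = 5.233 × 6^0.667 = 5.233 × 3.304 = 17.29 μm
  Mass loss = 17.29 μm × 8.96 g/cm³ = 154.9 g·m⁻²

D(6) = 155 g·m⁻²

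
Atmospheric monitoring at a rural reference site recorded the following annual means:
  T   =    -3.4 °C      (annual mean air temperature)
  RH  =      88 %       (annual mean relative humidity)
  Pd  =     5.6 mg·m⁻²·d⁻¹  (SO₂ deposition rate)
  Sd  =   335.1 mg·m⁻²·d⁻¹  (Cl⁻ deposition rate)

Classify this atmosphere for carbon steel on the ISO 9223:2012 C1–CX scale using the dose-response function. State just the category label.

carbon steel: temperature factor f = +0.150·(-13.4) = -2.0100
  SO₂ term: 1.77·5.6^0.52·exp(0.02·88-2.0100) = 3.376
  Cl⁻ term: 0.102·335.1^0.62·exp(0.033·88+0.04·-3.4) = 59.75
  r_corr = 3.376 + 59.75 = 63.13 μm/a
63.1 μm/a falls in (50, 80] for carbon steel → category C4

C4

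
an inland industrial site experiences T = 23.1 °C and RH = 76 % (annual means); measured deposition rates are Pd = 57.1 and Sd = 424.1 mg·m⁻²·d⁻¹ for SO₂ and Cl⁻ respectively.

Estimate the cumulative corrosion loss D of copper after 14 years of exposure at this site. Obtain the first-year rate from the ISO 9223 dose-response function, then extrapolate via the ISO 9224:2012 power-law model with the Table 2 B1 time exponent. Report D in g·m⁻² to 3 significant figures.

D(14) = 155 g·m⁻²

copper: T>10 °C ⇒ hinge -0.080·(23.1−10) = -1.0480
  SO₂ term: 0.0053·57.1^0.26·exp(0.059·76-1.0480) = 0.4712
  Cl⁻ term: 0.01025·424.1^0.27·exp(0.036·76+0.049·23.1) = 2.512
  sum: 0.4712 + 2.512 → r_corr = 2.983 μm/a
Power-law: D(14) = r_corr · 14^0.667
  D(14) = 2.983 × 14^0.667 = 2.983 × 5.814 = 17.34 μm
  Mass loss = 17.34 μm × 8.96 g/cm³ = 155.4 g·m⁻²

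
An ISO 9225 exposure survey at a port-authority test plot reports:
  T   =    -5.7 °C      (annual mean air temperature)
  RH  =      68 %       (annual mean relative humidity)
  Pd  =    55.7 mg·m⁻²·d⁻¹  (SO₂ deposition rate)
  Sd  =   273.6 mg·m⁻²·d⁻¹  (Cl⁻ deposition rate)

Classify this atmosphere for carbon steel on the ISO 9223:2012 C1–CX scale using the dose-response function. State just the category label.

C3

carbon steel: T≤10 °C ⇒ hinge +0.150·(-5.7−10) = -2.3550
  Pd branch = 1.77·Pd^0.52·e^(0.02·RH+f) = 5.293 μm/a
  Cl⁻ term: 0.102·273.6^0.62·exp(0.033·68+0.04·-5.7) = 24.84
  r_corr = 5.293 + 24.84 = 30.13 μm/a
30.1 μm/a falls in (25, 50] for carbon steel → category C3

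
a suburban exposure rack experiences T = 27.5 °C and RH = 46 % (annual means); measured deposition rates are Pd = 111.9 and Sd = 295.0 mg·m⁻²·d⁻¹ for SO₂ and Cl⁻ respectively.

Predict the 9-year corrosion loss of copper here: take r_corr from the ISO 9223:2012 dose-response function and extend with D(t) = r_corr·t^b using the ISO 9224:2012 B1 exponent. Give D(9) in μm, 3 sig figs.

D(9) = 4.45 μm

copper: T>10 °C ⇒ hinge -0.080·(27.5−10) = -1.4000
  sulphur-dioxide contribution → 0.06724 μm/a
  chloride contribution → 0.9594 μm/a
  ⇒ r_corr(copper) = 1.027 μm/a
Power-law: D(9) = r_corr · 9^0.667
  D(9) = 1.027 × 9^0.667 = 1.027 × 4.33 = 4.445 μm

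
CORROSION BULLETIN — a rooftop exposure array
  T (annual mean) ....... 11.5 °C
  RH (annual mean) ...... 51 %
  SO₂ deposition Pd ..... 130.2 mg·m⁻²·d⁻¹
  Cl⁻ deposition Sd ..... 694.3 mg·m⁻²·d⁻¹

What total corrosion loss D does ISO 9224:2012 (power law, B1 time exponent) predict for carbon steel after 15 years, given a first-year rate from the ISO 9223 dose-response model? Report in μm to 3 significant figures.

carbon steel: temperature factor f = -0.054·(1.5) = -0.0810
  sulphur-dioxide contribution → 56.93 μm/a
  chloride contribution → 50.24 μm/a
  ⇒ r_corr(carbon steel) = 107.2 μm/a
Power-law: D(15) = r_corr · 15^0.523
  D(15) = 107.2 × 15^0.523 = 107.2 × 4.122 = 441.8 μm

D(15) = 442 μm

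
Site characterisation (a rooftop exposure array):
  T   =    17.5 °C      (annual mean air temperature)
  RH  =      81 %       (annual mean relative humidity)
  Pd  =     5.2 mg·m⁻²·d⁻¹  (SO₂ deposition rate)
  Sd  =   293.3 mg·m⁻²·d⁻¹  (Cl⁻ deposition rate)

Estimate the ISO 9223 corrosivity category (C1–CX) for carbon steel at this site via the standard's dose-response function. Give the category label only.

C5

carbon steel: f(T) = -0.054·(T−10) [T>10 °C] = -0.4050
  Pd branch = 1.77·Pd^0.52·e^(0.02·RH+f) = 14.06 μm/a
  Sd branch = 0.102·Sd^0.62·e^(0.033·RH+0.04·T) = 100.7 μm/a
  r_corr = 14.06 + 100.7 = 114.8 μm/a
ISO 9223 Table 2 (carbon steel): 80 < 115 ≤ 200 μm/a ⇒ C5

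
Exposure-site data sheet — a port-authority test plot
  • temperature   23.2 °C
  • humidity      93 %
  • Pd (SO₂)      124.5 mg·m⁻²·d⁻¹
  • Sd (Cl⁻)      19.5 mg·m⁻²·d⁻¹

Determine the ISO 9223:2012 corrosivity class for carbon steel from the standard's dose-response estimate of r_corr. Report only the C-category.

carbon steel: f(T) = -0.054·(T−10) [T>10 °C] = -0.7128
  Pd branch = 1.77·Pd^0.52·e^(0.02·RH+f) = 68.5 μm/a
  Cl⁻ term: 0.102·19.5^0.62·exp(0.033·93+0.04·23.2) = 35.02
  r_corr = 68.5 + 35.02 = 103.5 μm/a
104 μm/a falls in (80, 200] for carbon steel → category C5

C5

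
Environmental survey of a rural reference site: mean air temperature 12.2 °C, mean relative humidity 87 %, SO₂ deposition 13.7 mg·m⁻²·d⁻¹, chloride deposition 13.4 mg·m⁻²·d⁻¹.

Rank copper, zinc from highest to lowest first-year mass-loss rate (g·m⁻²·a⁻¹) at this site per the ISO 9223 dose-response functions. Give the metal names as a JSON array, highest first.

["copper", "zinc"]

copper: T>10 °C ⇒ hinge -0.080·(12.2−10) = -0.1760
  sulphur-dioxide contribution → 1.488 μm/a
  chloride contribution → 0.8607 μm/a
  ⇒ r_corr(copper) = 2.349 μm/a
  mass loss = 2.349 μm/a × 8.96 g/cm³ = 21.05 g·m⁻²·a⁻¹
zinc: T>10 °C ⇒ hinge -0.071·(12.2−10) = -0.1562
  sulphur-dioxide contribution → 1.91 μm/a
  chloride contribution → 0.4346 μm/a
  ⇒ r_corr(zinc) = 2.344 μm/a
  mass loss = 2.344 μm/a × 7.14 g/cm³ = 16.74 g·m⁻²·a⁻¹
Ordering by g·m⁻²·a⁻¹: copper (21) > zinc (16.7)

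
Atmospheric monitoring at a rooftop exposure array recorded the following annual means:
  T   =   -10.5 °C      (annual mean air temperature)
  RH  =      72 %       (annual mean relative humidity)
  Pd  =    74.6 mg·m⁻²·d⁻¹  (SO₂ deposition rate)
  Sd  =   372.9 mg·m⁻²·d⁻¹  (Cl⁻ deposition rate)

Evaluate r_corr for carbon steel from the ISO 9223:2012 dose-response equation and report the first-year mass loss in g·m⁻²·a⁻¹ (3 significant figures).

carbon steel: T≤10 °C ⇒ hinge +0.150·(-10.5−10) = -3.0750
  Pd branch = 1.77·Pd^0.52·e^(0.02·RH+f) = 3.249 μm/a
  Sd branch = 0.102·Sd^0.62·e^(0.033·RH+0.04·T) = 28.34 μm/a
  sum: 3.249 + 28.34 → r_corr = 31.59 μm/a
Convert to mass loss: 31.59 μm/a × 7.85 g/cm³ = 248 g·m⁻²·a⁻¹

r_corr = 248 g·m⁻²·a⁻¹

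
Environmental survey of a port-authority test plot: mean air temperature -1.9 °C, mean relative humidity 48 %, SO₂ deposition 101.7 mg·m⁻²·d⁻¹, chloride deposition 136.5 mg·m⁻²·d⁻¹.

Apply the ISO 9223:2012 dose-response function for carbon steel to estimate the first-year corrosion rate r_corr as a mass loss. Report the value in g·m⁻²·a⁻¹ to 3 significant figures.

carbon steel: T≤10 °C ⇒ hinge +0.150·(-1.9−10) = -1.7850
  SO₂ term: 1.77·101.7^0.52·exp(0.02·48-1.7850) = 8.58
  Sd branch = 0.102·Sd^0.62·e^(0.033·RH+0.04·T) = 9.712 μm/a
  sum: 8.58 + 9.712 → r_corr = 18.29 μm/a
Convert to mass loss: 18.29 μm/a × 7.85 g/cm³ = 143.6 g·m⁻²·a⁻¹

r_corr = 144 g·m⁻²·a⁻¹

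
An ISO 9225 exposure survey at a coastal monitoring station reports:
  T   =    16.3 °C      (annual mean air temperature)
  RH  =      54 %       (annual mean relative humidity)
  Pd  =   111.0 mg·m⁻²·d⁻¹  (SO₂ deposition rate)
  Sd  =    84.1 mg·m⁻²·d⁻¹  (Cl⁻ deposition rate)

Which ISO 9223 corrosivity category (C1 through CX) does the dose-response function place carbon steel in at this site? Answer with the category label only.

C4

carbon steel: T>10 °C ⇒ hinge -0.054·(16.3−10) = -0.3402
  sulphur-dioxide contribution → 42.94 μm/a
  chloride contribution → 18.16 μm/a
  ⇒ r_corr(carbon steel) = 61.09 μm/a
ISO 9223 Table 2 (carbon steel): 50 < 61.1 ≤ 80 μm/a ⇒ C4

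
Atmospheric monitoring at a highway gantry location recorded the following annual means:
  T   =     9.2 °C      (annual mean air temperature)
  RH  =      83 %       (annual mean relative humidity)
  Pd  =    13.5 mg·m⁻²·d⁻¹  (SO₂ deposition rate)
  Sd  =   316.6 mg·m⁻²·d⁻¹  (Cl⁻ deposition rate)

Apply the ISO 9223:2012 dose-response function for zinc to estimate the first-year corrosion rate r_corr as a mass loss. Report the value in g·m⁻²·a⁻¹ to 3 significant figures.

zinc: temperature factor f = +0.038·(-0.8) = -0.0304
  sulphur-dioxide contribution → 1.79 μm/a
  chloride contribution → 1.978 μm/a
  total first-year rate 3.768 μm/a
Convert to mass loss: 3.768 μm/a × 7.14 g/cm³ = 26.91 g·m⁻²·a⁻¹

r_corr = 26.9 g·m⁻²·a⁻¹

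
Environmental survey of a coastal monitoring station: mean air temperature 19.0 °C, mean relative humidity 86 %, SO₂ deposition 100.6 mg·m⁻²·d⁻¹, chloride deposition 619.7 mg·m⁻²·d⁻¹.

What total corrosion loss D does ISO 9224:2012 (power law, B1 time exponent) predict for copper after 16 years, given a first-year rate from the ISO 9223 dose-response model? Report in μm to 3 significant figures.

copper: temperature factor f = -0.080·(9.0) = -0.7200
  sulphur-dioxide contribution → 1.367 μm/a
  chloride contribution → 3.262 μm/a
  ⇒ r_corr(copper) = 4.63 μm/a
ISO 9224: D(t) = r_corr · t^b with b = 0.667 (copper, B1)
  D(16) = 4.63 × 16^0.667 = 4.63 × 6.355 = 29.42 μm

D(16) = 29.4 μm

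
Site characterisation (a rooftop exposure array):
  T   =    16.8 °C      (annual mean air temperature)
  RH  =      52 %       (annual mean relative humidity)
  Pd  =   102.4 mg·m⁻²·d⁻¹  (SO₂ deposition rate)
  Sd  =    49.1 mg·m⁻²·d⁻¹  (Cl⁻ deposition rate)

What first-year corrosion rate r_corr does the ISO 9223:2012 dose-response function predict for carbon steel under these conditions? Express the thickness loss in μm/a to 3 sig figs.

r_corr = 50.9 μm/a

carbon steel: temperature factor f = -0.054·(6.8) = -0.3672
  SO₂ term: 1.77·102.4^0.52·exp(0.02·52-0.3672) = 38.51
  Sd branch = 0.102·Sd^0.62·e^(0.033·RH+0.04·T) = 12.42 μm/a
  sum: 38.51 + 12.42 → r_corr = 50.93 μm/a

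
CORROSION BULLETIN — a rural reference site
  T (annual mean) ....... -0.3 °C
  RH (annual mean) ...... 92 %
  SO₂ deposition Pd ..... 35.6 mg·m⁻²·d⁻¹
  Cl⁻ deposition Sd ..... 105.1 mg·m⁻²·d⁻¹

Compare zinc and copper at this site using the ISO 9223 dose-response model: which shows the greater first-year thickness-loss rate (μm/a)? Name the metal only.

zinc

zinc: temperature factor f = +0.038·(-10.3) = -0.3914
  sulphur-dioxide contribution → 2.892 μm/a
  chloride contribution → 0.5057 μm/a
  ⇒ r_corr(zinc) = 3.398 μm/a
copper: temperature factor f = +0.126·(-10.3) = -1.2978
  sulphur-dioxide contribution → 0.8344 μm/a
  chloride contribution → 0.974 μm/a
  ⇒ r_corr(copper) = 1.808 μm/a
Ordering by μm/a: zinc (3.4) > copper (1.81)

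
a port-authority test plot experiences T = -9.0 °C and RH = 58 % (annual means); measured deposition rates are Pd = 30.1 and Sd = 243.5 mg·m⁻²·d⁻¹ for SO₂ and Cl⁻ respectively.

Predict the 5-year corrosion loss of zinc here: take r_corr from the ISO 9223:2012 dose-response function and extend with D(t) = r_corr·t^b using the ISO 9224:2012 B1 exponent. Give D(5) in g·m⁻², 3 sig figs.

D(5) = 18.5 g·m⁻²

zinc: f(T) = +0.038·(T−10) [T≤10 °C] = -0.7220
  SO₂ term: 0.0129·30.1^0.44·exp(0.046·58-0.7220) = 0.4039
  Sd branch = 0.0175·Sd^0.57·e^(0.008·RH+0.085·T) = 0.2969 μm/a
  sum: 0.4039 + 0.2969 → r_corr = 0.7008 μm/a
ISO 9224: D(t) = r_corr · t^b with b = 0.813 (zinc, B1)
  D(5) = 0.7008 × 5^0.813 = 0.7008 × 3.701 = 2.593 μm
  Mass loss = 2.593 μm × 7.14 g/cm³ = 18.52 g·m⁻²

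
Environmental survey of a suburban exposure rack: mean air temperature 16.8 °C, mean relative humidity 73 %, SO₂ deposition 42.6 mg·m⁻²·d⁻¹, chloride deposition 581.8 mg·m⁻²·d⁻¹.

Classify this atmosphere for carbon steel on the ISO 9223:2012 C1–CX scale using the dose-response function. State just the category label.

carbon steel: temperature factor f = -0.054·(6.8) = -0.3672
  Pd branch = 1.77·Pd^0.52·e^(0.02·RH+f) = 37.14 μm/a
  Sd branch = 0.102·Sd^0.62·e^(0.033·RH+0.04·T) = 115 μm/a
  r_corr = 37.14 + 115 = 152.2 μm/a
ISO 9223 Table 2 (carbon steel): 80 < 152 ≤ 200 μm/a ⇒ C5

C5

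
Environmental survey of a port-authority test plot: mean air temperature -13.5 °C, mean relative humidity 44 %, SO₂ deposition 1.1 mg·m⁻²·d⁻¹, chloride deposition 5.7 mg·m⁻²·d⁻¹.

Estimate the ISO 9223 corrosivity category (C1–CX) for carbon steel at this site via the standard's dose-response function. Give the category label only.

C1

carbon steel: temperature factor f = +0.150·(-23.5) = -3.5250
  SO₂ term: 1.77·1.1^0.52·exp(0.02·44-3.5250) = 0.1321
  Sd branch = 0.102·Sd^0.62·e^(0.033·RH+0.04·T) = 0.747 μm/a
  r_corr = 0.1321 + 0.747 = 0.8791 μm/a
Category bounds: 0…1.3 μm/a bracket r_corr ⇒ C1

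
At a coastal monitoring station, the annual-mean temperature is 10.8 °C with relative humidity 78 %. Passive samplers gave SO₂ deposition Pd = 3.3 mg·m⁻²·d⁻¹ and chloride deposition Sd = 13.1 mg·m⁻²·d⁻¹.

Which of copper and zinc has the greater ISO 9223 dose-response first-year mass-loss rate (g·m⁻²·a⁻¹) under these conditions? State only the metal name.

copper

copper: temperature factor f = -0.080·(0.8) = -0.0640
  Pd branch = 0.0053·Pd^0.26·e^(0.059·RH+f) = 0.676 μm/a
  Sd branch = 0.01025·Sd^0.27·e^(0.036·RH+0.049·T) = 0.5777 μm/a
  r_corr = 0.676 + 0.5777 = 1.254 μm/a
  mass loss = 1.254 μm/a × 8.96 g/cm³ = 11.23 g·m⁻²·a⁻¹
zinc: f(T) = -0.071·(T−10) [T>10 °C] = -0.0568
  Pd branch = 0.0129·Pd^0.44·e^(0.046·RH+f) = 0.7453 μm/a
  Cl⁻ term: 0.0175·13.1^0.57·exp(0.008·78+0.085·10.8) = 0.3545
  sum: 0.7453 + 0.3545 → r_corr = 1.1 μm/a
  mass loss = 1.1 μm/a × 7.14 g/cm³ = 7.852 g·m⁻²·a⁻¹
Ordering by g·m⁻²·a⁻¹: copper (11.2) > zinc (7.85)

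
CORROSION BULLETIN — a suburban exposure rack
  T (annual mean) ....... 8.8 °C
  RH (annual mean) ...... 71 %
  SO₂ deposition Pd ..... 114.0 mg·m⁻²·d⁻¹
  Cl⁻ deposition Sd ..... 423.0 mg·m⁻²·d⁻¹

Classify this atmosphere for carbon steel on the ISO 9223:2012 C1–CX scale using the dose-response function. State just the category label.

carbon steel: temperature factor f = +0.150·(-1.2) = -0.1800
  Pd branch = 1.77·Pd^0.52·e^(0.02·RH+f) = 71.79 μm/a
  Cl⁻ term: 0.102·423.0^0.62·exp(0.033·71+0.04·8.8) = 64.17
  sum: 71.79 + 64.17 → r_corr = 136 μm/a
136 μm/a falls in (80, 200] for carbon steel → category C5

C5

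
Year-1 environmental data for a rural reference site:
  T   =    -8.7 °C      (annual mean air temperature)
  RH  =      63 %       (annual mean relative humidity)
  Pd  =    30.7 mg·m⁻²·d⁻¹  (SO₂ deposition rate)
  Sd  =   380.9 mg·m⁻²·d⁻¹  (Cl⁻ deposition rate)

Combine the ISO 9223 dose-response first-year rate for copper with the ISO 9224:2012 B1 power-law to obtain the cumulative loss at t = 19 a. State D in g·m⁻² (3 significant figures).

copper: T≤10 °C ⇒ hinge +0.126·(-8.7−10) = -2.3562
  sulphur-dioxide contribution → 0.05034 μm/a
  chloride contribution → 0.3216 μm/a
  total first-year rate 0.372 μm/a
ISO 9224: D(t) = r_corr · t^b with b = 0.667 (copper, B1)
  D(19) = 0.372 × 19^0.667 = 0.372 × 7.127 = 2.651 μm
  Mass loss = 2.651 μm × 8.96 g/cm³ = 23.76 g·m⁻²

D(19) = 23.8 g·m⁻²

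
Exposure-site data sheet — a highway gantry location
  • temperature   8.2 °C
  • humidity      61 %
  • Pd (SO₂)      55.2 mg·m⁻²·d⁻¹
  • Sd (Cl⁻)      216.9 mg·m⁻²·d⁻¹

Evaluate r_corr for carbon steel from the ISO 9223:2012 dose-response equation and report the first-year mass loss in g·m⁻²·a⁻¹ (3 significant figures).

carbon steel: f(T) = +0.150·(T−10) [T≤10 °C] = -0.2700
  SO₂ term: 1.77·55.2^0.52·exp(0.02·61-0.2700) = 36.84
  Cl⁻ term: 0.102·216.9^0.62·exp(0.033·61+0.04·8.2) = 29.77
  r_corr = 36.84 + 29.77 = 66.61 μm/a
Convert to mass loss: 66.61 μm/a × 7.85 g/cm³ = 522.9 g·m⁻²·a⁻¹

r_corr = 523 g·m⁻²·a⁻¹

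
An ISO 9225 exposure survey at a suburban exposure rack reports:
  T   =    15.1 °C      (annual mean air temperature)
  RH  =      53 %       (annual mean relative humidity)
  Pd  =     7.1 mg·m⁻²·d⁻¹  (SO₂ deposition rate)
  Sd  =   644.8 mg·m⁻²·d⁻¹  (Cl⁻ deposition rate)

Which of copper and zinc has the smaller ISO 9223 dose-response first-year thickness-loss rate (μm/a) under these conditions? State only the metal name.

copper: f(T) = -0.080·(T−10) [T>10 °C] = -0.4080
  Pd branch = 0.0053·Pd^0.26·e^(0.059·RH+f) = 0.1338 μm/a
  Cl⁻ term: 0.01025·644.8^0.27·exp(0.036·53+0.049·15.1) = 0.8303
  r_corr = 0.1338 + 0.8303 = 0.9641 μm/a
zinc: f(T) = -0.071·(T−10) [T>10 °C] = -0.3621
  Pd branch = 0.0129·Pd^0.44·e^(0.046·RH+f) = 0.2436 μm/a
  Cl⁻ term: 0.0175·644.8^0.57·exp(0.008·53+0.085·15.1) = 3.855
  r_corr = 0.2436 + 3.855 = 4.098 μm/a
Ordering by μm/a: zinc (4.1) > copper (0.964)

copper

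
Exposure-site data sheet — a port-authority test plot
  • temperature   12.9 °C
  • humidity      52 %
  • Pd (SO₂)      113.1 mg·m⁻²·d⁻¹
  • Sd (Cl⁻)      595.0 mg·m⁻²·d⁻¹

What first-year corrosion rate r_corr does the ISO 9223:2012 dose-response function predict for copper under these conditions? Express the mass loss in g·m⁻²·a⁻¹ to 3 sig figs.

r_corr = 9.07 g·m⁻²·a⁻¹

copper: f(T) = -0.080·(T−10) [T>10 °C] = -0.2320
  Pd branch = 0.0053·Pd^0.26·e^(0.059·RH+f) = 0.3089 μm/a
  Sd branch = 0.01025·Sd^0.27·e^(0.036·RH+0.049·T) = 0.7037 μm/a
  r_corr = 0.3089 + 0.7037 = 1.013 μm/a
Convert to mass loss: 1.013 μm/a × 8.96 g/cm³ = 9.073 g·m⁻²·a⁻¹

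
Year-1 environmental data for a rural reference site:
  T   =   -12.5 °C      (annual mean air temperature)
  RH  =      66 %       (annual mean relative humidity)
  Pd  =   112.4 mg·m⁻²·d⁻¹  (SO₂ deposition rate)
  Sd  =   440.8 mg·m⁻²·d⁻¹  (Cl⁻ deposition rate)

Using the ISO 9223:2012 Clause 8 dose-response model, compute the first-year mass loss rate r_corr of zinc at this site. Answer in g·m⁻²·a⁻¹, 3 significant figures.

zinc: temperature factor f = +0.038·(-22.5) = -0.8550
  SO₂ term: 0.0129·112.4^0.44·exp(0.046·66-0.8550) = 0.9123
  Sd branch = 0.0175·Sd^0.57·e^(0.008·RH+0.085·T) = 0.3297 μm/a
  sum: 0.9123 + 0.3297 → r_corr = 1.242 μm/a
Convert to mass loss: 1.242 μm/a × 7.14 g/cm³ = 8.868 g·m⁻²·a⁻¹

r_corr = 8.87 g·m⁻²·a⁻¹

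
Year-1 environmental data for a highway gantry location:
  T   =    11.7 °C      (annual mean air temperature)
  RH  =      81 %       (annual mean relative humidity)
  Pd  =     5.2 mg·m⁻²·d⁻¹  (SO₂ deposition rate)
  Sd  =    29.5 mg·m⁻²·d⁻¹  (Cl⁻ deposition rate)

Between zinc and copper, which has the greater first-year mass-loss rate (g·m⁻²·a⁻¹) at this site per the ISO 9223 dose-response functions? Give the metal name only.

zinc: temperature factor f = -0.071·(1.7) = -0.1207
  sulphur-dioxide contribution → 0.9804 μm/a
  chloride contribution → 0.6225 μm/a
  total first-year rate 1.603 μm/a
  mass loss = 1.603 μm/a × 7.14 g/cm³ = 11.44 g·m⁻²·a⁻¹
copper: temperature factor f = -0.080·(1.7) = -0.1360
  sulphur-dioxide contribution → 0.845 μm/a
  chloride contribution → 0.8375 μm/a
  total first-year rate 1.682 μm/a
  mass loss = 1.682 μm/a × 8.96 g/cm³ = 15.07 g·m⁻²·a⁻¹
Ordering by g·m⁻²·a⁻¹: copper (15.1) > zinc (11.4)

copper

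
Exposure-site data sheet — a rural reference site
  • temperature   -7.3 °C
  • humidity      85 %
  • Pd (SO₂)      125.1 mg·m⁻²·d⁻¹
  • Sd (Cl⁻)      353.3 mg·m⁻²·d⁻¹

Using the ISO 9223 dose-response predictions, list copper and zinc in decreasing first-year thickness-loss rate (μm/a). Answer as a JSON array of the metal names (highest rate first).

copper: f(T) = +0.126·(T−10) [T≤10 °C] = -2.1798
  SO₂ term: 0.0053·125.1^0.26·exp(0.059·85-2.1798) = 0.3169
  Cl⁻ term: 0.01025·353.3^0.27·exp(0.036·85+0.049·-7.3) = 0.7453
  sum: 0.3169 + 0.7453 → r_corr = 1.062 μm/a
zinc: T≤10 °C ⇒ hinge +0.038·(-7.3−10) = -0.6574
  Pd branch = 0.0129·Pd^0.44·e^(0.046·RH+f) = 2.792 μm/a
  Cl⁻ term: 0.0175·353.3^0.57·exp(0.008·85+0.085·-7.3) = 0.5264
  r_corr = 2.792 + 0.5264 = 3.319 μm/a
Ordering by μm/a: zinc (3.32) > copper (1.06)

["zinc", "copper"]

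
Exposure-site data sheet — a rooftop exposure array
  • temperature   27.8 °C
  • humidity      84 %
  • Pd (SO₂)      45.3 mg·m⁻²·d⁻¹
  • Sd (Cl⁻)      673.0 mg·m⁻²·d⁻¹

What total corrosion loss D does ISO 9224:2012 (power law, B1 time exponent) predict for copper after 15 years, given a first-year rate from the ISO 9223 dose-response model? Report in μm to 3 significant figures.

D(15) = 32.1 μm

copper: temperature factor f = -0.080·(17.8) = -1.4240
  sulphur-dioxide contribution → 0.4884 μm/a
  chloride contribution → 4.777 μm/a
  ⇒ r_corr(copper) = 5.266 μm/a
Power-law: D(15) = r_corr · 15^0.667
  D(15) = 5.266 × 15^0.667 = 5.266 × 6.088 = 32.06 μm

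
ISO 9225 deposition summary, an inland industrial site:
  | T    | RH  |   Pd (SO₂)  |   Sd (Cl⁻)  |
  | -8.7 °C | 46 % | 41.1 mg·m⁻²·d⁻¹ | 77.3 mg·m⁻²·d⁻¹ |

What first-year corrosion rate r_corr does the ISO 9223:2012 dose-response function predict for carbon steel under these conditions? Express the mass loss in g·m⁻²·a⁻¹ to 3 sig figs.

carbon steel: temperature factor f = +0.150·(-18.7) = -2.8050
  SO₂ term: 1.77·41.1^0.52·exp(0.02·46-2.8050) = 1.856
  Cl⁻ term: 0.102·77.3^0.62·exp(0.033·46+0.04·-8.7) = 4.869
  r_corr = 1.856 + 4.869 = 6.724 μm/a
Convert to mass loss: 6.724 μm/a × 7.85 g/cm³ = 52.79 g·m⁻²·a⁻¹

r_corr = 52.8 g·m⁻²·a⁻¹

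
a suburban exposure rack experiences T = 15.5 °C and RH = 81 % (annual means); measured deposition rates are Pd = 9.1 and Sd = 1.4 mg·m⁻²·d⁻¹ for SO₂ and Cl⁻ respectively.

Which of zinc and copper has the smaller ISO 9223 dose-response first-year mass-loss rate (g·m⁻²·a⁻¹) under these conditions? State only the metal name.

zinc

zinc: T>10 °C ⇒ hinge -0.071·(15.5−10) = -0.3905
  Pd branch = 0.0129·Pd^0.44·e^(0.046·RH+f) = 0.9575 μm/a
  Sd branch = 0.0175·Sd^0.57·e^(0.008·RH+0.085·T) = 0.1513 μm/a
  sum: 0.9575 + 0.1513 → r_corr = 1.109 μm/a
  mass loss = 1.109 μm/a × 7.14 g/cm³ = 7.917 g·m⁻²·a⁻¹
copper: temperature factor f = -0.080·(5.5) = -0.4400
  Pd branch = 0.0053·Pd^0.26·e^(0.059·RH+f) = 0.7212 μm/a
  Sd branch = 0.01025·Sd^0.27·e^(0.036·RH+0.049·T) = 0.443 μm/a
  r_corr = 0.7212 + 0.443 = 1.164 μm/a
  mass loss = 1.164 μm/a × 8.96 g/cm³ = 10.43 g·m⁻²·a⁻¹
Ordering by g·m⁻²·a⁻¹: copper (10.4) > zinc (7.92)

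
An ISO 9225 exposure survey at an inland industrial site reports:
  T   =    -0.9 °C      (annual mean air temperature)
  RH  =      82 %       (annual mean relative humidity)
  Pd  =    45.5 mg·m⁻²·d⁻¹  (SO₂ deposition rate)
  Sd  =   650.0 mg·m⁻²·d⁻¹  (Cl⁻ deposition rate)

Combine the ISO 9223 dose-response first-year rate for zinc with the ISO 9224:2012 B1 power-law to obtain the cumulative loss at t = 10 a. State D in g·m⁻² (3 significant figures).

D(10) = 150 g·m⁻²

zinc: f(T) = +0.038·(T−10) [T≤10 °C] = -0.4142
  sulphur-dioxide contribution → 1.988 μm/a
  chloride contribution → 1.253 μm/a
  total first-year rate 3.241 μm/a
Long-term exponent b (ISO 9224 Table 2, B1) = 0.813
  D(10) = 3.241 × 10^0.813 = 3.241 × 6.501 = 21.07 μm
  Mass loss = 21.07 μm × 7.14 g/cm³ = 150.5 g·m⁻²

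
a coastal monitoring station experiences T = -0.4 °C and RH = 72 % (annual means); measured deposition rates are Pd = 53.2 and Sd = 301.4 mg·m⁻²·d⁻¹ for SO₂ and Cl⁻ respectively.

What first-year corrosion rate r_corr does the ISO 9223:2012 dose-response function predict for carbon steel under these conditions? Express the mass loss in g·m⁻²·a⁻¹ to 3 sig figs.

carbon steel: f(T) = +0.150·(T−10) [T≤10 °C] = -1.5600
  Pd branch = 1.77·Pd^0.52·e^(0.02·RH+f) = 12.4 μm/a
  Sd branch = 0.102·Sd^0.62·e^(0.033·RH+0.04·T) = 37.21 μm/a
  sum: 12.4 + 37.21 → r_corr = 49.6 μm/a
Convert to mass loss: 49.6 μm/a × 7.85 g/cm³ = 389.4 g·m⁻²·a⁻¹

r_corr = 389 g·m⁻²·a⁻¹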